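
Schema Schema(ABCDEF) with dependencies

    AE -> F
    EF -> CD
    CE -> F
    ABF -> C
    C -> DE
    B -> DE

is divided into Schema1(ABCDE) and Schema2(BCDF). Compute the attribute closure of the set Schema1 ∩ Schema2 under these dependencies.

BCDEF

Schema1 ∩ Schema2 = {BCD}.
C → DE applies, adding E
CE → F applies, adding F
Closure: {BCDEF}.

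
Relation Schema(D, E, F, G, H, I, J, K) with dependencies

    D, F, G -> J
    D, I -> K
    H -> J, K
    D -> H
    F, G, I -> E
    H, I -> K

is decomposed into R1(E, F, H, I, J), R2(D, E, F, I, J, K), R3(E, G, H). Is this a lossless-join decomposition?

Chase test. Columns are D, E, F, G, H, I, J, K; row i has aⱼ where attribute j ∈ Ri, else bᵢⱼ.
Initial tableau (one row per fragment):
  row 1: b11 a2 a3 b14 a5 a6 a7 b18
  row 2: a1 a2 a3 b24 b25 a6 a7 a8
  row 3: b31 a2 b33 a4 a5 b36 b37 b38
Rows 1 and 3 agree on H; apply H→J, K and equate their J, K entries.
No row becomes fully distinguished — the join is lossy.

No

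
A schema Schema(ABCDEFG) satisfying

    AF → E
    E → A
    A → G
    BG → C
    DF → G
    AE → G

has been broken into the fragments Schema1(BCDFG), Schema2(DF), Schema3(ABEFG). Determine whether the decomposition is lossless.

Chase test. Columns are ABCDEFG; row i has aⱼ where attribute j ∈ Schemai, else bᵢⱼ.
Initial tableau (one row per fragment):
  row 1: b11 a2 a3 a4 b15 a6 a7
  row 2: b21 b22 b23 a4 b25 a6 b27
  row 3: a1 a2 b33 b34 a5 a6 a7
Rows 1 and 3 agree on BG; apply BG→C and equate their C entries.
Rows 1 and 2 agree on DF; apply DF→G and equate their G entries.
No row becomes fully distinguished — the join is lossy.

No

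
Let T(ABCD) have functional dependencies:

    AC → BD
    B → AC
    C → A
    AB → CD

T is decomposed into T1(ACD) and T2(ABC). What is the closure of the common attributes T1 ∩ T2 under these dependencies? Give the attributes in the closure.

T1 ∩ T2 = {AC}.
AC → BD applies, adding BD
Closure: {ABCD}.

ABCD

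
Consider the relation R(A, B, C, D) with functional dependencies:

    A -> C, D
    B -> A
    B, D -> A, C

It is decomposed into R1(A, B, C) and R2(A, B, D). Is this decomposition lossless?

Common attributes: R1 ∩ R2 = {A, B}.
Closure of {A, B}: A → C, D applies, adding C, D. So (A, B)⁺ = {A, B, C, D}.
This closure contains every attribute of R1, so R1 ∩ R2 → R1. The join is lossless.

Yes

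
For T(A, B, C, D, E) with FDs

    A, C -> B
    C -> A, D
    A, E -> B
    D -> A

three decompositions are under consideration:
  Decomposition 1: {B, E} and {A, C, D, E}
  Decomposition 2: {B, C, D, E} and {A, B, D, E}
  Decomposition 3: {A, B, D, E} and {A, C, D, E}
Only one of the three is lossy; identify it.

Decomposition 1

Decomposition 1: common = {E}, closure = {E} → lossy.
Decomposition 2: common = {B, D, E}, closure = {A, B, D, E} → lossless.
Decomposition 3: common = {A, D, E}, closure = {A, B, D, E} → lossless.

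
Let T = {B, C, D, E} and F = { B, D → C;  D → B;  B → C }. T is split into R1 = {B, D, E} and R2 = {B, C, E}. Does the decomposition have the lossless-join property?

Common attributes: R1 ∩ R2 = {B, E}.
Closure of {B, E}: B → C applies, adding C. So (B, E)⁺ = {B, C, E}.
This closure contains every attribute of R2, so R1 ∩ R2 → R2. The join is lossless.

Yes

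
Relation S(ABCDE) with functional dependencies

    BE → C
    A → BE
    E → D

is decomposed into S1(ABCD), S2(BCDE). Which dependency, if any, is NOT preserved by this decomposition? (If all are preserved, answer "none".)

Check A → BE: no single fragment contains all of {ABE}, and the restricted closure of {A} across the fragments never reaches {BE}.
BE → C is preserved.
E → D is preserved.

A → BE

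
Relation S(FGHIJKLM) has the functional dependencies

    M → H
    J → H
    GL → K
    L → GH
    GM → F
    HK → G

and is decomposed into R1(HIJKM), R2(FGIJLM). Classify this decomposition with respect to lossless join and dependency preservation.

lossy and not dependency-preserving

Lossless test: (IJM)⁺ = {HIJM}, which is a superkey of neither fragment — lossy.
Dependency preservation: the restricted closure of {GL} across the fragments never reaches {K}, so GL → K cannot be enforced without a join — not preserved.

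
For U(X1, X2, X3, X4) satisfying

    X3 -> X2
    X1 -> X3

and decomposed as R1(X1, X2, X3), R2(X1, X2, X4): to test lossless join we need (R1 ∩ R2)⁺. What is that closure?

R1 ∩ R2 = {X1, X2}.
X1 → X3 applies, adding X3
Closure: {X1, X2, X3}.

X1, X2, X3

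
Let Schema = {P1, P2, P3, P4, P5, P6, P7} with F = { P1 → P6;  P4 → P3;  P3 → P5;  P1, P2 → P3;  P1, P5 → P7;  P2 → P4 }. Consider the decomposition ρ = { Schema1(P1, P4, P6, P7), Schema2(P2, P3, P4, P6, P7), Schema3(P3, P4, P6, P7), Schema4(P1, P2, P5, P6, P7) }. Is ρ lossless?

Yes

Chase test. Columns are P1, P2, P3, P4, P5, P6, P7; row i has aⱼ where attribute j ∈ Schemai, else bᵢⱼ.
Initial tableau (one row per fragment):
  row 1: a1 b12 b13 a4 b15 a6 a7
  row 2: b21 a2 a3 a4 b25 a6 a7
  row 3: b31 b32 a3 a4 b35 a6 a7
  row 4: a1 a2 b43 b44 a5 a6 a7
Rows 1 and 2 agree on P4; apply P4→P3 and equate their P3 entries.
Rows 1 and 2 agree on P3; apply P3→P5 and equate their P5 entries.
Rows 1 and 3 agree on P3; apply P3→P5 and equate their P5 entries.
Rows 2 and 4 agree on P2; apply P2→P4 and equate their P4 entries.
Rows 1 and 4 agree on P4; apply P4→P3 and equate their P3 entries.
Rows 1 and 4 agree on P3; apply P3→P5 and equate their P5 entries.
Row 4 is now all distinguished symbols — the join is lossless.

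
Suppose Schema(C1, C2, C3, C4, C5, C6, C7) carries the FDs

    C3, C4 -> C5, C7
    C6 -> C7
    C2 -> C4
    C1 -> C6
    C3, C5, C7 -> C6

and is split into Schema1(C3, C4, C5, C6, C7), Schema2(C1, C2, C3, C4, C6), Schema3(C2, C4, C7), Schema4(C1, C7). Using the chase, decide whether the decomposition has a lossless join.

Chase test. Columns are C1, C2, C3, C4, C5, C6, C7; row i has aⱼ where attribute j ∈ Schemai, else bᵢⱼ.
Initial tableau (one row per fragment):
  row 1: b11 b12 a3 a4 a5 a6 a7
  row 2: a1 a2 a3 a4 b25 a6 b27
  row 3: b31 a2 b33 a4 b35 b36 a7
  row 4: a1 b42 b43 b44 b45 b46 a7
Rows 1 and 2 agree on C3, C4; apply C3, C4→C5, C7 and equate their C5, C7 entries.
Rows 2 and 4 agree on C1; apply C1→C6 and equate their C6 entries.
Row 2 is now all distinguished symbols — the join is lossless.

Yes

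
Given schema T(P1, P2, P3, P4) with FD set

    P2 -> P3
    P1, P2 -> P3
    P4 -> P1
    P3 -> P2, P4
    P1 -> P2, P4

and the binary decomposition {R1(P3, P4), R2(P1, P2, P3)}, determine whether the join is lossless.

Common attributes: R1 ∩ R2 = {P3}.
Closure of {P3}: P3 → P2, P4 applies, adding P2, P4; P4 → P1 applies, adding P1. So (P3)⁺ = {P1, P2, P3, P4}.
This closure contains every attribute of R1, so R1 ∩ R2 → R1. The join is lossless.

Yes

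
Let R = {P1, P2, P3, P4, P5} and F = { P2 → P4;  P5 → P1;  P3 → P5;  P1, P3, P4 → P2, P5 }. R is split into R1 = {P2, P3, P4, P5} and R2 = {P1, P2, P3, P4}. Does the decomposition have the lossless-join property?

Yes

Common attributes: R1 ∩ R2 = {P2, P3, P4}.
Closure of {P2, P3, P4}: P3 → P5 applies, adding P5; P5 → P1 applies, adding P1. So (P2, P3, P4)⁺ = {P1, P2, P3, P4, P5}.
This closure contains every attribute of R1, so R1 ∩ R2 → R1. The join is lossless.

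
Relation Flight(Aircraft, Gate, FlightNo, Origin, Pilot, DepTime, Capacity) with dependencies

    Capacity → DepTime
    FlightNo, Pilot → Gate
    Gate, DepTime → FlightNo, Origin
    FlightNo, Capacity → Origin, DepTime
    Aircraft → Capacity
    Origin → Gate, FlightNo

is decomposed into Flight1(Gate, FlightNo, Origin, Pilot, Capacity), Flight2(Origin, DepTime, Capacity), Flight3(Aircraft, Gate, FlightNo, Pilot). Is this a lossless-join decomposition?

No

Chase test. Columns are Aircraft, Gate, FlightNo, Origin, Pilot, DepTime, Capacity; row i has aⱼ where attribute j ∈ Flighti, else bᵢⱼ.
Initial tableau (one row per fragment):
  row 1: b11 a2 a3 a4 a5 b16 a7
  row 2: b21 b22 b23 a4 b25 a6 a7
  row 3: a1 a2 a3 b34 a5 b36 b37
Rows 1 and 2 agree on Capacity; apply Capacity→DepTime and equate their DepTime entries.
Rows 1 and 2 agree on Origin; apply Origin→Gate, FlightNo and equate their Gate, FlightNo entries.
No row becomes fully distinguished — the join is lossy.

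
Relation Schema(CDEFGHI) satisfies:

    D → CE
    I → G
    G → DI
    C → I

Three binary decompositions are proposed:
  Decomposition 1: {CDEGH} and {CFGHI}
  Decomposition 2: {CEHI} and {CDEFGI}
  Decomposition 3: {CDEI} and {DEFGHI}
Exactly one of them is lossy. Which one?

Decomposition 2

Decomposition 1: common = {CGH}, closure = {CDEGHI} → lossless.
Decomposition 2: common = {CEI}, closure = {CDEGI} → lossy.
Decomposition 3: common = {DEI}, closure = {CDEGI} → lossless.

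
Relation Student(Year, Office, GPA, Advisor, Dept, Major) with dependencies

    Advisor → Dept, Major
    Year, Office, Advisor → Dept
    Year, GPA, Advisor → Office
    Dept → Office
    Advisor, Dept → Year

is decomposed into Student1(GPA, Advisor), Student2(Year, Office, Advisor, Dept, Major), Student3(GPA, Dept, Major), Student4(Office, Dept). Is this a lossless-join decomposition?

Chase test. Columns are Year, Office, GPA, Advisor, Dept, Major; row i has aⱼ where attribute j ∈ Studenti, else bᵢⱼ.
Initial tableau (one row per fragment):
  row 1: b11 b12 a3 a4 b15 b16
  row 2: a1 a2 b23 a4 a5 a6
  row 3: b31 b32 a3 b34 a5 a6
  row 4: b41 a2 b43 b44 a5 b46
Rows 1 and 2 agree on Advisor; apply Advisor→Dept, Major and equate their Dept, Major entries.
Rows 1 and 2 agree on Dept; apply Dept→Office and equate their Office entries.
Rows 1 and 3 agree on Dept; apply Dept→Office and equate their Office entries.
Rows 1 and 2 agree on Advisor, Dept; apply Advisor, Dept→Year and equate their Year entries.
Row 1 is now all distinguished symbols — the join is lossless.

Yes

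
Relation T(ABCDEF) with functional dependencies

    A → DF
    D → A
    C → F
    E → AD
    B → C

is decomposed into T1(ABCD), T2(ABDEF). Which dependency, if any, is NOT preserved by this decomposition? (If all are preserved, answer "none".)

Check C → F: no single fragment contains all of {CF}, and the restricted closure of {C} across the fragments never reaches {F}.
A → DF is preserved.
D → A is preserved.
E → AD is preserved.
B → C is preserved.

C → F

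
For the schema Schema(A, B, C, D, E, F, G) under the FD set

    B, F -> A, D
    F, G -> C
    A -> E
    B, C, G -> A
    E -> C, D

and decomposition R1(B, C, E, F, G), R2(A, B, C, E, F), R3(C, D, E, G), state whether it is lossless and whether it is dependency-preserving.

lossless but not dependency-preserving

Lossless test (chase): Rows 1 and 2 agree on B, F; apply B, F→A, D and equate their A, D entries. Rows 1 and 3 agree on E; apply E→C, D and equate their C, D entries. Row 1 is now all distinguished symbols — the join is lossless.
Dependency preservation: the restricted closure of {B, C, G} across the fragments never reaches {A}, so B, C, G → A cannot be enforced without a join — not preserved.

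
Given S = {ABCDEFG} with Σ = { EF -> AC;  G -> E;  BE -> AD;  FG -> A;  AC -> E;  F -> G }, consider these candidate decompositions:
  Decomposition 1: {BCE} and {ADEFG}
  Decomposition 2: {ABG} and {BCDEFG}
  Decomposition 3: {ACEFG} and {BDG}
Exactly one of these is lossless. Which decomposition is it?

Decomposition 2

Decomposition 1: common = {E}, closure = {E} → lossy.
Decomposition 2: common = {BG}, closure = {ABDEG} → lossless.
Decomposition 3: common = {G}, closure = {EG} → lossy.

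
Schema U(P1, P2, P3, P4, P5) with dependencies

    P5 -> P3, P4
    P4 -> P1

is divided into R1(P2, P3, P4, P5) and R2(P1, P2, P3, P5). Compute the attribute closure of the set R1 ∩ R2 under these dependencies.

R1 ∩ R2 = {P2, P3, P5}.
P5 → P3, P4 applies, adding P4
P4 → P1 applies, adding P1
Closure: {P1, P2, P3, P4, P5}.

P1, P2, P3, P4, P5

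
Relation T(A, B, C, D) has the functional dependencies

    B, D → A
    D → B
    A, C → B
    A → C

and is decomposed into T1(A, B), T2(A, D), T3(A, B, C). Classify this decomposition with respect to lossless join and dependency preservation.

Lossless test (chase): Rows 1 and 2 agree on A; apply A→C and equate their C entries. Rows 1 and 3 agree on A; apply A→C and equate their C entries. Rows 1 and 2 agree on A, C; apply A, C→B and equate their B entries. Row 2 is now all distinguished symbols — the join is lossless.
Dependency preservation: B, D → A; D → B are not contained in any single fragment, but the restricted closure of each left-hand side across the fragments still reaches the right-hand side; the remaining FDs each lie inside some fragment. All dependencies are preserved.

lossless and dependency-preserving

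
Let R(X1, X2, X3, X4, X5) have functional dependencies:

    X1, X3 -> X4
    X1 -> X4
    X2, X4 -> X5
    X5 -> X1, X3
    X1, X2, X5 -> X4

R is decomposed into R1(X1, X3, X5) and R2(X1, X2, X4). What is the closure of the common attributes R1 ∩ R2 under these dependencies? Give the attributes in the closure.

X1, X4

R1 ∩ R2 = {X1}.
X1 → X4 applies, adding X4
Closure: {X1, X4}.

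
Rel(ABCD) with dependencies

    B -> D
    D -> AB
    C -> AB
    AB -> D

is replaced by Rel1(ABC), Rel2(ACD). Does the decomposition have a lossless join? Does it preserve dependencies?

lossless but not dependency-preserving

Lossless test: (AC)⁺ = {ABCD}, which contains all of one fragment — lossless.
Dependency preservation: the restricted closure of {B} across the fragments never reaches {D}, so B → D cannot be enforced without a join — not preserved.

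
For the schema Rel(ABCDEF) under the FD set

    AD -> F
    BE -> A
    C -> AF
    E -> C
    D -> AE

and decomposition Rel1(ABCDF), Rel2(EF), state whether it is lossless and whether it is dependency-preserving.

Lossless test: (F)⁺ = {F}, which is a superkey of neither fragment — lossy.
Dependency preservation: the restricted closure of {BE} across the fragments never reaches {A}, so BE → A cannot be enforced without a join — not preserved.

lossy and not dependency-preserving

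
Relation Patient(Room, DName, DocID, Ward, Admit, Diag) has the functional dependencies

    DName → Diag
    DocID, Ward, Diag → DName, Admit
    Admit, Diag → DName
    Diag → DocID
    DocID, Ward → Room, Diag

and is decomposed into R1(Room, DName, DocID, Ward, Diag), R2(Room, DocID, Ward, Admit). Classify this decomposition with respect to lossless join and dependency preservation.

Lossless test: (Room, DocID, Ward)⁺ = {Room, DName, DocID, Ward, Admit, Diag}, which contains all of one fragment — lossless.
Dependency preservation: the restricted closure of {Admit, Diag} across the fragments never reaches {DName}, so Admit, Diag → DName cannot be enforced without a join — not preserved.

lossless but not dependency-preserving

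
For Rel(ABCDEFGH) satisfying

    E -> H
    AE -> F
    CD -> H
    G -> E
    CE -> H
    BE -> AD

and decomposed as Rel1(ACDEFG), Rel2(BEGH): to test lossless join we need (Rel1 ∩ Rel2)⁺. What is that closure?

EGH

Rel1 ∩ Rel2 = {EG}.
E → H applies, adding H
Closure: {EGH}.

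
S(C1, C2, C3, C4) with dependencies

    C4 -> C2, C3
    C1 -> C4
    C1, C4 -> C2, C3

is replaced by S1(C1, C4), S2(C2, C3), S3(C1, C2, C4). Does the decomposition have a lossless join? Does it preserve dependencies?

Lossless test (chase): Rows 1 and 3 agree on C4; apply C4→C2, C3 and equate their C2, C3 entries. No row becomes fully distinguished — the join is lossy.
Dependency preservation: the restricted closure of {C4} across the fragments never reaches {C2, C3}, so C4 → C2, C3 cannot be enforced without a join — not preserved.

lossy and not dependency-preserving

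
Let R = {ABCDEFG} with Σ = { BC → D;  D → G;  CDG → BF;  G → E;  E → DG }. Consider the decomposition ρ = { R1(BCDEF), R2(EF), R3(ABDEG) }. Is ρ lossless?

Chase test. Columns are ABCDEFG; row i has aⱼ where attribute j ∈ Ri, else bᵢⱼ.
Initial tableau (one row per fragment):
  row 1: b11 a2 a3 a4 a5 a6 b17
  row 2: b21 b22 b23 b24 a5 a6 b27
  row 3: a1 a2 b33 a4 a5 b36 a7
Rows 1 and 3 agree on D; apply D→G and equate their G entries.
Rows 1 and 2 agree on E; apply E→DG and equate their DG entries.
No row becomes fully distinguished — the join is lossy.

No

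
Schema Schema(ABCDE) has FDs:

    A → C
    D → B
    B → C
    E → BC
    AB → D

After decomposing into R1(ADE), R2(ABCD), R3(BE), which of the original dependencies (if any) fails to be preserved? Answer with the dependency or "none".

none

A → C lies within R2.
D → B lies within R2.
B → C lies within R2.
E → BC: restricted closure across fragments reaches BC.
AB → D lies within R2.
Every dependency is enforceable on the fragments, so the decomposition is dependency-preserving.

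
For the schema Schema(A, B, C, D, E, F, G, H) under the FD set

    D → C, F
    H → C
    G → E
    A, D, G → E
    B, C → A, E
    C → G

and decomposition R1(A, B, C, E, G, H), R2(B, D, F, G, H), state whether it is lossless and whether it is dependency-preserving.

lossless but not dependency-preserving

Lossless test: (B, G, H)⁺ = {A, B, C, E, G, H}, which contains all of one fragment — lossless.
Dependency preservation: the restricted closure of {D} across the fragments never reaches {C, F}, so D → C, F cannot be enforced without a join — not preserved.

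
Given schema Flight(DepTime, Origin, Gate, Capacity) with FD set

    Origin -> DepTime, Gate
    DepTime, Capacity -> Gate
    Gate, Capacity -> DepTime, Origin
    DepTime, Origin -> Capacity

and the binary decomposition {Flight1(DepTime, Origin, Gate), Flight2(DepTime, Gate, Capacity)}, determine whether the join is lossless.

Common attributes: Flight1 ∩ Flight2 = {DepTime, Gate}.
No dependency enlarges {DepTime, Gate}, so (DepTime, Gate)⁺ = {DepTime, Gate}.
The closure contains neither all of Flight1 = {DepTime, Origin, Gate} nor all of Flight2 = {DepTime, Gate, Capacity}, so the common attributes are not a superkey of either fragment. The join is lossy.

No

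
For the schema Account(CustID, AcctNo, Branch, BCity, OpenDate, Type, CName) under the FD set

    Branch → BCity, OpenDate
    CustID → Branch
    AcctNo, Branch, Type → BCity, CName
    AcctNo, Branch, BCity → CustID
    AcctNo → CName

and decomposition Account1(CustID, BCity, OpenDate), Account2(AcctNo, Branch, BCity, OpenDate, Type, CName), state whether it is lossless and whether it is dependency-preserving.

Lossless test: (BCity, OpenDate)⁺ = {BCity, OpenDate}, which is a superkey of neither fragment — lossy.
Dependency preservation: the restricted closure of {CustID} across the fragments never reaches {Branch}, so CustID → Branch cannot be enforced without a join — not preserved.

lossy and not dependency-preserving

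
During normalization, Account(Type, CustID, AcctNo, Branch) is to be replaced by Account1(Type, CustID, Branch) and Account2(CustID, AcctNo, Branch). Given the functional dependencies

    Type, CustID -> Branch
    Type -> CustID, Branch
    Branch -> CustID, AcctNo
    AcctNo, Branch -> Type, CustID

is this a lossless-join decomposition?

Yes

Common attributes: Account1 ∩ Account2 = {CustID, Branch}.
Closure of {CustID, Branch}: Branch → CustID, AcctNo applies, adding AcctNo; AcctNo, Branch → Type, CustID applies, adding Type. So (CustID, Branch)⁺ = {Type, CustID, AcctNo, Branch}.
This closure contains every attribute of Account1, so Account1 ∩ Account2 → Account1. The join is lossless.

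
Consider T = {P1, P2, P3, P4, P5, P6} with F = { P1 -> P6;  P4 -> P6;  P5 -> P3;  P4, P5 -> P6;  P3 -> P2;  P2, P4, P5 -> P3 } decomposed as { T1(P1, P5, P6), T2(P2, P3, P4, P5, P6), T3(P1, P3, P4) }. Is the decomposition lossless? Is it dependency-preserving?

Lossless test (chase): Rows 1 and 3 agree on P1; apply P1→P6 and equate their P6 entries. Rows 1 and 2 agree on P5; apply P5→P3 and equate their P3 entries. Rows 1 and 2 agree on P3; apply P3→P2 and equate their P2 entries. Rows 1 and 3 agree on P3; apply P3→P2 and equate their P2 entries. No row becomes fully distinguished — the join is lossy.
Dependency preservation: every FD's attributes lie within a single fragment, so each can be enforced locally — preserved.

lossy but dependency-preserving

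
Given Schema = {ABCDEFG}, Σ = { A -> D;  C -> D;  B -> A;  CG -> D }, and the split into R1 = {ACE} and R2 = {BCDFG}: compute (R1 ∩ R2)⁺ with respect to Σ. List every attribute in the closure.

CD

R1 ∩ R2 = {C}.
C → D applies, adding D
Closure: {CD}.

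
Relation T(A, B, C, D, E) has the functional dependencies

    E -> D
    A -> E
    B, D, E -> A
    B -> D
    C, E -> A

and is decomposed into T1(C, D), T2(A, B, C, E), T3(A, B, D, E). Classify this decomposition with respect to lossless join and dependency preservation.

Lossless test (chase): Rows 2 and 3 agree on E; apply E→D and equate their D entries. Row 2 is now all distinguished symbols — the join is lossless.
Dependency preservation: every FD's attributes lie within a single fragment, so each can be enforced locally — preserved.

lossless and dependency-preserving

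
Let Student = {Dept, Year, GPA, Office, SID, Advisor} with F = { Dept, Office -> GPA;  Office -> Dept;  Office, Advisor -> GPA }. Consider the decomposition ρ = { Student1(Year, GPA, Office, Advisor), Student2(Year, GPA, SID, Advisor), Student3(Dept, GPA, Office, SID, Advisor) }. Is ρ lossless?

Chase test. Columns are Dept, Year, GPA, Office, SID, Advisor; row i has aⱼ where attribute j ∈ Studenti, else bᵢⱼ.
Initial tableau (one row per fragment):
  row 1: b11 a2 a3 a4 b15 a6
  row 2: b21 a2 a3 b24 a5 a6
  row 3: a1 b32 a3 a4 a5 a6
Rows 1 and 3 agree on Office; apply Office→Dept and equate their Dept entries.
No row becomes fully distinguished — the join is lossy.

No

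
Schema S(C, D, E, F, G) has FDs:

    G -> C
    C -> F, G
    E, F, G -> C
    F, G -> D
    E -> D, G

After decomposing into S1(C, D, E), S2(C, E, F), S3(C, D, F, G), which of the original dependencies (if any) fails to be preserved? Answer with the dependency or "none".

G → C lies within S3.
C → F, G lies within S3.
E, F, G → C: restricted closure across fragments reaches C.
F, G → D lies within S3.
E → D, G: restricted closure across fragments reaches D, G.
Every dependency is enforceable on the fragments, so the decomposition is dependency-preserving.

none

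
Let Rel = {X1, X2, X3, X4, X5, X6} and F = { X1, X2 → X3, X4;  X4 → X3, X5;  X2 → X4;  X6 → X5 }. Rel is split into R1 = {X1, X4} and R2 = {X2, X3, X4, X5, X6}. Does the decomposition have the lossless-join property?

Common attributes: R1 ∩ R2 = {X4}.
Closure of {X4}: X4 → X3, X5 applies, adding X3, X5. So (X4)⁺ = {X3, X4, X5}.
The closure contains neither all of R1 = {X1, X4} nor all of R2 = {X2, X3, X4, X5, X6}, so the common attributes are not a superkey of either fragment. The join is lossy.

No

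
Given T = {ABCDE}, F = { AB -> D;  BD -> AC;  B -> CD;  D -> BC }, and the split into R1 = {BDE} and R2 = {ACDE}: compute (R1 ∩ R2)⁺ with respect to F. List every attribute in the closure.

ABCDE

R1 ∩ R2 = {DE}.
D → BC applies, adding BC
BD → AC applies, adding A
Closure: {ABCDE}.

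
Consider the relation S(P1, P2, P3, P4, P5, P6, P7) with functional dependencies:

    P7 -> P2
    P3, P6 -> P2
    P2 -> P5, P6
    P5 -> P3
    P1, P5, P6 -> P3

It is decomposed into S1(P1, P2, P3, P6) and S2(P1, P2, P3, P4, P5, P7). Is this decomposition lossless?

Yes

Common attributes: S1 ∩ S2 = {P1, P2, P3}.
Closure of {P1, P2, P3}: P2 → P5, P6 applies, adding P5, P6. So (P1, P2, P3)⁺ = {P1, P2, P3, P5, P6}.
This closure contains every attribute of S1, so S1 ∩ S2 → S1. The join is lossless.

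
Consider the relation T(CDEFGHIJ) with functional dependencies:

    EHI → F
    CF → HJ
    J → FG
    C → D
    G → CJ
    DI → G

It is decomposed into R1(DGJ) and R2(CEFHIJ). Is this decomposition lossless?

Yes

Common attributes: R1 ∩ R2 = {J}.
Closure of {J}: J → FG applies, adding FG; G → CJ applies, adding C; CF → HJ applies, adding H; C → D applies, adding D. So (J)⁺ = {CDFGHJ}.
This closure contains every attribute of R1, so R1 ∩ R2 → R1. The join is lossless.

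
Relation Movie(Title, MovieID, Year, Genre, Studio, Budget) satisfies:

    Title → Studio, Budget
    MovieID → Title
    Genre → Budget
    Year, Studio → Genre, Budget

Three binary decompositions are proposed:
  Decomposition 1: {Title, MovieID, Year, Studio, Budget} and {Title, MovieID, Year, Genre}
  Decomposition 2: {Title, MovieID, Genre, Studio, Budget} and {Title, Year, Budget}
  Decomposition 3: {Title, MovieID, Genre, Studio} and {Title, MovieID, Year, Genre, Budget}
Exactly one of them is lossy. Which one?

Decomposition 2

Decomposition 1: common = {Title, MovieID, Year}, closure = {Title, MovieID, Year, Genre, Studio, Budget} → lossless.
Decomposition 2: common = {Title, Budget}, closure = {Title, Studio, Budget} → lossy.
Decomposition 3: common = {Title, MovieID, Genre}, closure = {Title, MovieID, Genre, Studio, Budget} → lossless.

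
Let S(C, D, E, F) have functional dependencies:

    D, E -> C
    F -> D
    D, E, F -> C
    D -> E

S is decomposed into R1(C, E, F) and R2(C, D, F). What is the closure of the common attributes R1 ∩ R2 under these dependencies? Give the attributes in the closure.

C, D, E, F

R1 ∩ R2 = {C, F}.
F → D applies, adding D
D → E applies, adding E
Closure: {C, D, E, F}.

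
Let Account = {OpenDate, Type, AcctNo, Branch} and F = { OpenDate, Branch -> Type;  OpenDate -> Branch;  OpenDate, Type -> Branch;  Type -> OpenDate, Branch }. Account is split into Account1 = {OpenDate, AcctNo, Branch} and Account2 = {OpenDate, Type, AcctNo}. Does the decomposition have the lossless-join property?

Yes

Common attributes: Account1 ∩ Account2 = {OpenDate, AcctNo}.
Closure of {OpenDate, AcctNo}: OpenDate → Branch applies, adding Branch; OpenDate, Branch → Type applies, adding Type. So (OpenDate, AcctNo)⁺ = {OpenDate, Type, AcctNo, Branch}.
This closure contains every attribute of Account1, so Account1 ∩ Account2 → Account1. The join is lossless.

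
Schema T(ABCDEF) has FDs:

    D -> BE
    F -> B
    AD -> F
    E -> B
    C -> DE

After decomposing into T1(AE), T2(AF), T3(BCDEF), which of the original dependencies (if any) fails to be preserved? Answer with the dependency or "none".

AD -> F

Check AD → F: no single fragment contains all of {ADF}, and the restricted closure of {AD} across the fragments never reaches {F}.
D → BE is preserved.
F → B is preserved.
E → B is preserved.
C → DE is preserved.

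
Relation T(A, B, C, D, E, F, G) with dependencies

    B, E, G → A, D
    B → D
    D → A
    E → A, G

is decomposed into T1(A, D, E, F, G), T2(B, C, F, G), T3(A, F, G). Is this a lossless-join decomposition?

No

Chase test. Columns are A, B, C, D, E, F, G; row i has aⱼ where attribute j ∈ Ti, else bᵢⱼ.
Initial tableau (one row per fragment):
  row 1: a1 b12 b13 a4 a5 a6 a7
  row 2: b21 a2 a3 b24 b25 a6 a7
  row 3: a1 b32 b33 b34 b35 a6 a7
No row becomes fully distinguished — the join is lossy.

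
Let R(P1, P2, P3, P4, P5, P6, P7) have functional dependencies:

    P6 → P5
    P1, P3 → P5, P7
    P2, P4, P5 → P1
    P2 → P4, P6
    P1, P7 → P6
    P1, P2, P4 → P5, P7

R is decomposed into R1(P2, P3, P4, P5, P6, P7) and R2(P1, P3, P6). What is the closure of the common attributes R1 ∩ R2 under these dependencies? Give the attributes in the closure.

P3, P5, P6

R1 ∩ R2 = {P3, P6}.
P6 → P5 applies, adding P5
Closure: {P3, P5, P6}.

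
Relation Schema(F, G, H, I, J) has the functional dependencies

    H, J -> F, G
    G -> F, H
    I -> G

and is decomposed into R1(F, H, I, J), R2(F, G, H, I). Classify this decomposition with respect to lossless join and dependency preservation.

Lossless test: (F, H, I)⁺ = {F, G, H, I}, which contains all of one fragment — lossless.
Dependency preservation: the restricted closure of {H, J} across the fragments never reaches {F, G}, so H, J → F, G cannot be enforced without a join — not preserved.

lossless but not dependency-preserving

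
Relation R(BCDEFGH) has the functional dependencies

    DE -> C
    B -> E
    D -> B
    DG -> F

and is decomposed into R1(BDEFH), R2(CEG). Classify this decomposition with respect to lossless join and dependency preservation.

Lossless test: (E)⁺ = {E}, which is a superkey of neither fragment — lossy.
Dependency preservation: the restricted closure of {DE} across the fragments never reaches {C}, so DE → C cannot be enforced without a join — not preserved.

lossy and not dependency-preserving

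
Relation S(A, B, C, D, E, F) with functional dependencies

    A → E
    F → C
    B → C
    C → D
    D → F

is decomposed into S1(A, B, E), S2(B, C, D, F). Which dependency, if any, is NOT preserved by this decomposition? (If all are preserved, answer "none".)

none

A → E lies within S1.
F → C lies within S2.
B → C lies within S2.
C → D lies within S2.
D → F lies within S2.
Every dependency is enforceable on the fragments, so the decomposition is dependency-preserving.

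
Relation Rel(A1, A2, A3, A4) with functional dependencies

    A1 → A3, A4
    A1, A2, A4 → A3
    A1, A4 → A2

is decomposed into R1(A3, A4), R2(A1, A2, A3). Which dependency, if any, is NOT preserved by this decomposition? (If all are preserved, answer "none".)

A1 → A3, A4

Check A1 → A3, A4: no single fragment contains all of {A1, A3, A4}, and the restricted closure of {A1} across the fragments never reaches {A3, A4}.
A1, A2, A4 → A3 is preserved.
A1, A4 → A2 is preserved.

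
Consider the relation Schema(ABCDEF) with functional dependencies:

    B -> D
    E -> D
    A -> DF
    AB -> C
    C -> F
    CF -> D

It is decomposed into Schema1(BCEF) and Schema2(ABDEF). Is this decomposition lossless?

Common attributes: Schema1 ∩ Schema2 = {BEF}.
Closure of {BEF}: B → D applies, adding D. So (BEF)⁺ = {BDEF}.
The closure contains neither all of Schema1 = {BCEF} nor all of Schema2 = {ABDEF}, so the common attributes are not a superkey of either fragment. The join is lossy.

No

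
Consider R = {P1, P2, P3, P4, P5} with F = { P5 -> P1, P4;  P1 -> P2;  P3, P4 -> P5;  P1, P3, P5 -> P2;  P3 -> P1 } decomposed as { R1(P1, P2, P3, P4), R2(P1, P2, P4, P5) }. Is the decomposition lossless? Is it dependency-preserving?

lossy and not dependency-preserving

Lossless test: (P1, P2, P4)⁺ = {P1, P2, P4}, which is a superkey of neither fragment — lossy.
Dependency preservation: the restricted closure of {P3, P4} across the fragments never reaches {P5}, so P3, P4 → P5 cannot be enforced without a join — not preserved.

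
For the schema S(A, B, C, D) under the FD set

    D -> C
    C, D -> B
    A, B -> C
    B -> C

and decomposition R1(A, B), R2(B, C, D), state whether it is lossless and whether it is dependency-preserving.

Lossless test: (B)⁺ = {B, C}, which is a superkey of neither fragment — lossy.
Dependency preservation: A, B → C is not contained in any single fragment, but the restricted closure of its left-hand side across the fragments still reaches the right-hand side; the remaining FDs each lie inside some fragment. All dependencies are preserved.

lossy but dependency-preserving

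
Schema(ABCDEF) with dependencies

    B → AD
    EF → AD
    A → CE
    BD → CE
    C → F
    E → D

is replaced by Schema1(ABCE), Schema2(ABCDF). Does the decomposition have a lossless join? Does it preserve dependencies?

lossless but not dependency-preserving

Lossless test: (ABC)⁺ = {ABCDEF}, which contains all of one fragment — lossless.
Dependency preservation: the restricted closure of {EF} across the fragments never reaches {AD}, so EF → AD cannot be enforced without a join — not preserved.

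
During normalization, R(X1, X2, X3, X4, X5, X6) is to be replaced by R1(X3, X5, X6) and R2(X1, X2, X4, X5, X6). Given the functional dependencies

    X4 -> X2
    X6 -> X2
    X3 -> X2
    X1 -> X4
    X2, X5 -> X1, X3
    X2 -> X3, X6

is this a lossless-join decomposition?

Yes

Common attributes: R1 ∩ R2 = {X5, X6}.
Closure of {X5, X6}: X6 → X2 applies, adding X2; X2, X5 → X1, X3 applies, adding X1, X3; X1 → X4 applies, adding X4. So (X5, X6)⁺ = {X1, X2, X3, X4, X5, X6}.
This closure contains every attribute of R1, so R1 ∩ R2 → R1. The join is lossless.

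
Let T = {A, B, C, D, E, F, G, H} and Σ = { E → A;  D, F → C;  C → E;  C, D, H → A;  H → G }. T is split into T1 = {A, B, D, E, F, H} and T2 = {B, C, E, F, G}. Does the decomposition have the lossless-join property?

Common attributes: T1 ∩ T2 = {B, E, F}.
Closure of {B, E, F}: E → A applies, adding A. So (B, E, F)⁺ = {A, B, E, F}.
The closure contains neither all of T1 = {A, B, D, E, F, H} nor all of T2 = {B, C, E, F, G}, so the common attributes are not a superkey of either fragment. The join is lossy.

No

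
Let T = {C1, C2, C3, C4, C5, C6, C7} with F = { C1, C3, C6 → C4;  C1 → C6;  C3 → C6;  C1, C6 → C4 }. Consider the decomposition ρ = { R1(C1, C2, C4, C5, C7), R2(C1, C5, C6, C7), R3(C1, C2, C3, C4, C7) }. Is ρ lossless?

Chase test. Columns are C1, C2, C3, C4, C5, C6, C7; row i has aⱼ where attribute j ∈ Ri, else bᵢⱼ.
Initial tableau (one row per fragment):
  row 1: a1 a2 b13 a4 a5 b16 a7
  row 2: a1 b22 b23 b24 a5 a6 a7
  row 3: a1 a2 a3 a4 b35 b36 a7
Rows 1 and 2 agree on C1; apply C1→C6 and equate their C6 entries.
Rows 1 and 3 agree on C1; apply C1→C6 and equate their C6 entries.
Rows 1 and 2 agree on C1, C6; apply C1, C6→C4 and equate their C4 entries.
No row becomes fully distinguished — the join is lossy.

No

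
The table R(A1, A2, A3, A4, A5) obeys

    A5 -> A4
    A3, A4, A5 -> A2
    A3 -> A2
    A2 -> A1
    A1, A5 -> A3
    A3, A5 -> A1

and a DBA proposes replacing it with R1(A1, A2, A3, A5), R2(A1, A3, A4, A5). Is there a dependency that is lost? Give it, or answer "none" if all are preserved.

A5 → A4 lies within R2.
A3, A4, A5 → A2: restricted closure across fragments reaches A2.
A3 → A2 lies within R1.
A2 → A1 lies within R1.
A1, A5 → A3 lies within R1.
A3, A5 → A1 lies within R1.
Every dependency is enforceable on the fragments, so the decomposition is dependency-preserving.

none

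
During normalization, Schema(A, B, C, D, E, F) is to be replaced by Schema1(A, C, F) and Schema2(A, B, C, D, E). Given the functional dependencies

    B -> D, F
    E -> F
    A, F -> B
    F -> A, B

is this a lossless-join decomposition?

Common attributes: Schema1 ∩ Schema2 = {A, C}.
No dependency enlarges {A, C}, so (A, C)⁺ = {A, C}.
The closure contains neither all of Schema1 = {A, C, F} nor all of Schema2 = {A, B, C, D, E}, so the common attributes are not a superkey of either fragment. The join is lossy.

No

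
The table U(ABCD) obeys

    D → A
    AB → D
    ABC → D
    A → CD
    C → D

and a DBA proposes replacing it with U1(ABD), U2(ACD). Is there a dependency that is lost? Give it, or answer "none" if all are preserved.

none

D → A lies within U1.
AB → D lies within U1.
ABC → D: restricted closure across fragments reaches D.
A → CD lies within U2.
C → D lies within U2.
Every dependency is enforceable on the fragments, so the decomposition is dependency-preserving.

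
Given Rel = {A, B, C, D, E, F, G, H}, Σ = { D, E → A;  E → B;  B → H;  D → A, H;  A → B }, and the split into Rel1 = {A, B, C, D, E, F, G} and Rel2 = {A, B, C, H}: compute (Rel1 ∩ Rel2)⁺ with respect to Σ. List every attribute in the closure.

Rel1 ∩ Rel2 = {A, B, C}.
B → H applies, adding H
Closure: {A, B, C, H}.

A, B, C, H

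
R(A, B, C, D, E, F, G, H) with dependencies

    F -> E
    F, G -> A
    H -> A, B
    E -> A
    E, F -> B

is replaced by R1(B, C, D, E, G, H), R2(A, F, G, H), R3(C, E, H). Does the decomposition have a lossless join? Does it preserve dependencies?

Lossless test (chase): Rows 1 and 2 agree on H; apply H→A, B and equate their A, B entries. Rows 1 and 3 agree on H; apply H→A, B and equate their A, B entries. No row becomes fully distinguished — the join is lossy.
Dependency preservation: the restricted closure of {F} across the fragments never reaches {E}, so F → E cannot be enforced without a join — not preserved.

lossy and not dependency-preserving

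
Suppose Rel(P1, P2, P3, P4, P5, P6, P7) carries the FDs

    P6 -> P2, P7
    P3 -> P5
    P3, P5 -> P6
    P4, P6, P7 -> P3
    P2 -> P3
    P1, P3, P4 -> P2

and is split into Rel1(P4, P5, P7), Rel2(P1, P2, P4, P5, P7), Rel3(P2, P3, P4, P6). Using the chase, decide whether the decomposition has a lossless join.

Chase test. Columns are P1, P2, P3, P4, P5, P6, P7; row i has aⱼ where attribute j ∈ Reli, else bᵢⱼ.
Initial tableau (one row per fragment):
  row 1: b11 b12 b13 a4 a5 b16 a7
  row 2: a1 a2 b23 a4 a5 b26 a7
  row 3: b31 a2 a3 a4 b35 a6 b37
Rows 2 and 3 agree on P2; apply P2→P3 and equate their P3 entries.
Rows 2 and 3 agree on P3; apply P3→P5 and equate their P5 entries.
Rows 2 and 3 agree on P3, P5; apply P3, P5→P6 and equate their P6 entries.
Rows 2 and 3 agree on P6; apply P6→P2, P7 and equate their P2, P7 entries.
Row 2 is now all distinguished symbols — the join is lossless.

Yes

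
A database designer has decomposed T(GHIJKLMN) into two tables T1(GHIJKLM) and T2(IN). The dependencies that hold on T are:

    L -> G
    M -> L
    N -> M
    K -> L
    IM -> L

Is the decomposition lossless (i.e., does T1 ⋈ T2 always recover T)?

Common attributes: T1 ∩ T2 = {I}.
No dependency enlarges {I}, so (I)⁺ = {I}.
The closure contains neither all of T1 = {GHIJKLM} nor all of T2 = {IN}, so the common attributes are not a superkey of either fragment. The join is lossy.

No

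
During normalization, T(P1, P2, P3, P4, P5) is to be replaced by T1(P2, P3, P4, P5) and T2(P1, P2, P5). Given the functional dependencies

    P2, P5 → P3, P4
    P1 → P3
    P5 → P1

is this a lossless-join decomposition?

Common attributes: T1 ∩ T2 = {P2, P5}.
Closure of {P2, P5}: P2, P5 → P3, P4 applies, adding P3, P4; P5 → P1 applies, adding P1. So (P2, P5)⁺ = {P1, P2, P3, P4, P5}.
This closure contains every attribute of T1, so T1 ∩ T2 → T1. The join is lossless.

Yes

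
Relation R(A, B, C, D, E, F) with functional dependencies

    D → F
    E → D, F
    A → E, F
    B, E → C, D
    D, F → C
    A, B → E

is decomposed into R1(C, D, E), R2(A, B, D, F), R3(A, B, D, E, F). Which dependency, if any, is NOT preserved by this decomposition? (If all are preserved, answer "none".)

none

D → F lies within R2.
E → D, F lies within R3.
A → E, F lies within R3.
B, E → C, D: restricted closure across fragments reaches C, D.
D, F → C: restricted closure across fragments reaches C.
A, B → E lies within R3.
Every dependency is enforceable on the fragments, so the decomposition is dependency-preserving.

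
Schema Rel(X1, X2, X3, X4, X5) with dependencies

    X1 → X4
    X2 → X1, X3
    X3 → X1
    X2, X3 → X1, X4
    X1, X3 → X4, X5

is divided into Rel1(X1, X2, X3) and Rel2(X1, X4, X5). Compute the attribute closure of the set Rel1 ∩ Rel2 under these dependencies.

Rel1 ∩ Rel2 = {X1}.
X1 → X4 applies, adding X4
Closure: {X1, X4}.

X1, X4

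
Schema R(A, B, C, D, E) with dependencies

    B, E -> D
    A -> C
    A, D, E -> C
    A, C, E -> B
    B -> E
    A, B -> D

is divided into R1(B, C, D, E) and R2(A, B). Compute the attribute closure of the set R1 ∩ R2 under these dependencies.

B, D, E

R1 ∩ R2 = {B}.
B → E applies, adding E
B, E → D applies, adding D
Closure: {B, D, E}.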